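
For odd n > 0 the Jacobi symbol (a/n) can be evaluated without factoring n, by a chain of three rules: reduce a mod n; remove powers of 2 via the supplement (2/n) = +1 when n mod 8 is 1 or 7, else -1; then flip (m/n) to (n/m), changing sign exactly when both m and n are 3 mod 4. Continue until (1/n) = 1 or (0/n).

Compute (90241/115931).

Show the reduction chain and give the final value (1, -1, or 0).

reciprocity: (90241/115931) = +1·(115931/90241) since 90241 mod 4 = 1, 115931 mod 4 = 3; sign now +1
(115931/90241) = (25690/90241)   [reduce mod 90241]
25690 = 2^1·12845; (2/90241) = +1 since 90241 mod 8 = 1, so (25690/90241) = (+1)^1·(12845/90241); sign now +1
reciprocity: (12845/90241) = +1·(90241/12845) since 12845 mod 4 = 1, 90241 mod 4 = 1; sign now +1
(90241/12845) = (326/12845)   [reduce mod 12845]
326 = 2^1·163; (2/12845) = -1 since 12845 mod 8 = 5, so (326/12845) = (-1)^1·(163/12845); sign now -1
reciprocity: (163/12845) = +1·(12845/163) since 163 mod 4 = 3, 12845 mod 4 = 1; sign now -1
(12845/163) = (131/163)   [reduce mod 163]
reciprocity: (131/163) = -1·(163/131) since 131 mod 4 = 3, 163 mod 4 = 3; sign now +1
(163/131) = (32/131)   [reduce mod 131]
32 = 2^5·1; (2/131) = -1 since 131 mod 8 = 3, so (32/131) = (-1)^5·(1/131); sign now -1
(1/131) = 1; final value = sign = -1

-1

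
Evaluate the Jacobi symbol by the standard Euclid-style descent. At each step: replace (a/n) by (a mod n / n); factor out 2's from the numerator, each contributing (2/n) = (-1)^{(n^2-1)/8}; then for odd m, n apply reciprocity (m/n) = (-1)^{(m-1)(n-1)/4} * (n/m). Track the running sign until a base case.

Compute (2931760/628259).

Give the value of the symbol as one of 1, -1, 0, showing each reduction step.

(2931760/628259) = (418724/628259)   [reduce mod 628259]
418724 = 2^2·104681; (2/628259) = -1 since 628259 mod 8 = 3, so (418724/628259) = (-1)^2·(104681/628259); sign now +1
reciprocity: (104681/628259) = +1·(628259/104681) since 104681 mod 4 = 1, 628259 mod 4 = 3; sign now +1
(628259/104681) = (173/104681)   [reduce mod 104681]
reciprocity: (173/104681) = +1·(104681/173) since 173 mod 4 = 1, 104681 mod 4 = 1; sign now +1
(104681/173) = (16/173)   [reduce mod 173]
16 = 2^4·1; (2/173) = -1 since 173 mod 8 = 5, so (16/173) = (-1)^4·(1/173); sign now +1
(1/173) = 1; final value = sign = +1

1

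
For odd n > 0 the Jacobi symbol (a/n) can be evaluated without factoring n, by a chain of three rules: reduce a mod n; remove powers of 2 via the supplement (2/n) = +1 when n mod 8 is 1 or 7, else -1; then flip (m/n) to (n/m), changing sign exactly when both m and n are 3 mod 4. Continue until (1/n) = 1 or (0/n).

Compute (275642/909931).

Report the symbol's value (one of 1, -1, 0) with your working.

-1

factor out 2^1: 275642 = 2^1·137821; with 909931 mod 8 = 3, (2/909931) = -1; sign now -1; continue with (137821/909931)
flip (137821/909931) -> (909931/137821): both odd, 137821 mod 4 = 1, 909931 mod 4 = 3, so the flip contributes +1; sign now -1
(909931/137821): 909931 mod 137821 = 83005, so (909931/137821) = (83005/137821)
flip (83005/137821) -> (137821/83005): both odd, 83005 mod 4 = 1, 137821 mod 4 = 1, so the flip contributes +1; sign now -1
(137821/83005): 137821 mod 83005 = 54816, so (137821/83005) = (54816/83005)
factor out 2^5: 54816 = 2^5·1713; with 83005 mod 8 = 5, (2/83005) = -1; sign now +1; continue with (1713/83005)
flip (1713/83005) -> (83005/1713): both odd, 1713 mod 4 = 1, 83005 mod 4 = 1, so the flip contributes +1; sign now +1
(83005/1713): 83005 mod 1713 = 781, so (83005/1713) = (781/1713)
flip (781/1713) -> (1713/781): both odd, 781 mod 4 = 1, 1713 mod 4 = 1, so the flip contributes +1; sign now +1
(1713/781): 1713 mod 781 = 151, so (1713/781) = (151/781)
flip (151/781) -> (781/151): both odd, 151 mod 4 = 3, 781 mod 4 = 1, so the flip contributes +1; sign now +1
(781/151): 781 mod 151 = 26, so (781/151) = (26/151)
factor out 2^1: 26 = 2^1·13; with 151 mod 8 = 7, (2/151) = +1; sign now +1; continue with (13/151)
flip (13/151) -> (151/13): both odd, 13 mod 4 = 1, 151 mod 4 = 3, so the flip contributes +1; sign now +1
(151/13): 151 mod 13 = 8, so (151/13) = (8/13)
factor out 2^3: 8 = 2^3·1; with 13 mod 8 = 5, (2/13) = -1; sign now -1; continue with (1/13)
reached (1/13) = 1, so the symbol is -1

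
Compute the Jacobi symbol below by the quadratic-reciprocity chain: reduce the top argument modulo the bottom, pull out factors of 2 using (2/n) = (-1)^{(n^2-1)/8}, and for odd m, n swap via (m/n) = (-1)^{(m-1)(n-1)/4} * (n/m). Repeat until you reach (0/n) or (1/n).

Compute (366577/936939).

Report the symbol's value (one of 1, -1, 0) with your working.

1

flip (366577/936939) -> (936939/366577): both odd, 366577 mod 4 = 1, 936939 mod 4 = 3, so the flip contributes +1; sign now +1
(936939/366577): 936939 mod 366577 = 203785, so (936939/366577) = (203785/366577)
flip (203785/366577) -> (366577/203785): both odd, 203785 mod 4 = 1, 366577 mod 4 = 1, so the flip contributes +1; sign now +1
(366577/203785): 366577 mod 203785 = 162792, so (366577/203785) = (162792/203785)
factor out 2^3: 162792 = 2^3·20349; with 203785 mod 8 = 1, (2/203785) = +1; sign now +1; continue with (20349/203785)
flip (20349/203785) -> (203785/20349): both odd, 20349 mod 4 = 1, 203785 mod 4 = 1, so the flip contributes +1; sign now +1
(203785/20349): 203785 mod 20349 = 295, so (203785/20349) = (295/20349)
flip (295/20349) -> (20349/295): both odd, 295 mod 4 = 3, 20349 mod 4 = 1, so the flip contributes +1; sign now +1
(20349/295): 20349 mod 295 = 289, so (20349/295) = (289/295)
flip (289/295) -> (295/289): both odd, 289 mod 4 = 1, 295 mod 4 = 3, so the flip contributes +1; sign now +1
(295/289): 295 mod 289 = 6, so (295/289) = (6/289)
factor out 2^1: 6 = 2^1·3; with 289 mod 8 = 1, (2/289) = +1; sign now +1; continue with (3/289)
flip (3/289) -> (289/3): both odd, 3 mod 4 = 3, 289 mod 4 = 1, so the flip contributes +1; sign now +1
(289/3): 289 mod 3 = 1, so (289/3) = (1/3)
reached (1/3) = 1, so the symbol is +1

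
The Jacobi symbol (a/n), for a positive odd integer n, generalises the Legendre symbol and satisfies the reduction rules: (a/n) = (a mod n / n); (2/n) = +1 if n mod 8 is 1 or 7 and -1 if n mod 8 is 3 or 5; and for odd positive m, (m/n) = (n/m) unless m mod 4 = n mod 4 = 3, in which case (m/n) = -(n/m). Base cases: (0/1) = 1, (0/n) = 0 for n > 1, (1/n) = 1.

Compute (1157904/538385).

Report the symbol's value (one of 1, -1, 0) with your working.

(1157904/538385): 1157904 mod 538385 = 81134, so (1157904/538385) = (81134/538385)
factor out 2^1: 81134 = 2^1·40567; with 538385 mod 8 = 1, (2/538385) = +1; sign now +1; continue with (40567/538385)
flip (40567/538385) -> (538385/40567): both odd, 40567 mod 4 = 3, 538385 mod 4 = 1, so the flip contributes +1; sign now +1
(538385/40567): 538385 mod 40567 = 11014, so (538385/40567) = (11014/40567)
factor out 2^1: 11014 = 2^1·5507; with 40567 mod 8 = 7, (2/40567) = +1; sign now +1; continue with (5507/40567)
flip (5507/40567) -> (40567/5507): both odd, 5507 mod 4 = 3, 40567 mod 4 = 3, so the flip contributes -1; sign now -1
(40567/5507): 40567 mod 5507 = 2018, so (40567/5507) = (2018/5507)
factor out 2^1: 2018 = 2^1·1009; with 5507 mod 8 = 3, (2/5507) = -1; sign now +1; continue with (1009/5507)
flip (1009/5507) -> (5507/1009): both odd, 1009 mod 4 = 1, 5507 mod 4 = 3, so the flip contributes +1; sign now +1
(5507/1009): 5507 mod 1009 = 462, so (5507/1009) = (462/1009)
factor out 2^1: 462 = 2^1·231; with 1009 mod 8 = 1, (2/1009) = +1; sign now +1; continue with (231/1009)
flip (231/1009) -> (1009/231): both odd, 231 mod 4 = 3, 1009 mod 4 = 1, so the flip contributes +1; sign now +1
(1009/231): 1009 mod 231 = 85, so (1009/231) = (85/231)
flip (85/231) -> (231/85): both odd, 85 mod 4 = 1, 231 mod 4 = 3, so the flip contributes +1; sign now +1
(231/85): 231 mod 85 = 61, so (231/85) = (61/85)
flip (61/85) -> (85/61): both odd, 61 mod 4 = 1, 85 mod 4 = 1, so the flip contributes +1; sign now +1
(85/61): 85 mod 61 = 24, so (85/61) = (24/61)
factor out 2^3: 24 = 2^3·3; with 61 mod 8 = 5, (2/61) = -1; sign now -1; continue with (3/61)
flip (3/61) -> (61/3): both odd, 3 mod 4 = 3, 61 mod 4 = 1, so the flip contributes +1; sign now -1
(61/3): 61 mod 3 = 1, so (61/3) = (1/3)
reached (1/3) = 1, so the symbol is -1

-1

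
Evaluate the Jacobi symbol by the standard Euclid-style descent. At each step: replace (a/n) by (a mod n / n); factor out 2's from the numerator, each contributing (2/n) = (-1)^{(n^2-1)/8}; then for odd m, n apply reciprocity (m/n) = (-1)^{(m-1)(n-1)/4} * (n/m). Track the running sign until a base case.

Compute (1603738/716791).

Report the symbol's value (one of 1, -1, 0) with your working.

(1603738/716791): 1603738 mod 716791 = 170156, so (1603738/716791) = (170156/716791)
factor out 2^2: 170156 = 2^2·42539; with 716791 mod 8 = 7, (2/716791) = +1; sign now +1; continue with (42539/716791)
flip (42539/716791) -> (716791/42539): both odd, 42539 mod 4 = 3, 716791 mod 4 = 3, so the flip contributes -1; sign now -1
(716791/42539): 716791 mod 42539 = 36167, so (716791/42539) = (36167/42539)
flip (36167/42539) -> (42539/36167): both odd, 36167 mod 4 = 3, 42539 mod 4 = 3, so the flip contributes -1; sign now +1
(42539/36167): 42539 mod 36167 = 6372, so (42539/36167) = (6372/36167)
factor out 2^2: 6372 = 2^2·1593; with 36167 mod 8 = 7, (2/36167) = +1; sign now +1; continue with (1593/36167)
flip (1593/36167) -> (36167/1593): both odd, 1593 mod 4 = 1, 36167 mod 4 = 3, so the flip contributes +1; sign now +1
(36167/1593): 36167 mod 1593 = 1121, so (36167/1593) = (1121/1593)
flip (1121/1593) -> (1593/1121): both odd, 1121 mod 4 = 1, 1593 mod 4 = 1, so the flip contributes +1; sign now +1
(1593/1121): 1593 mod 1121 = 472, so (1593/1121) = (472/1121)
factor out 2^3: 472 = 2^3·59; with 1121 mod 8 = 1, (2/1121) = +1; sign now +1; continue with (59/1121)
flip (59/1121) -> (1121/59): both odd, 59 mod 4 = 3, 1121 mod 4 = 1, so the flip contributes +1; sign now +1
(1121/59): 1121 mod 59 = 0, so (1121/59) = (0/59)
reached (0/59); gcd(a, n) > 1, so (0/59) = 0 and the symbol is 0

0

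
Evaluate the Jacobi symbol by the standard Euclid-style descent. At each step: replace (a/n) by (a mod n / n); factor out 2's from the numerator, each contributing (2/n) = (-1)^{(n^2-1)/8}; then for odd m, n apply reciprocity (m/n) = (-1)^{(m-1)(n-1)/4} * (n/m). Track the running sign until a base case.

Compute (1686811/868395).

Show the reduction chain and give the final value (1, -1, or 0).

(1686811/868395) = (818416/868395)   [reduce mod 868395]
818416 = 2^4·51151; (2/868395) = -1 since 868395 mod 8 = 3, so (818416/868395) = (-1)^4·(51151/868395); sign now +1
reciprocity: (51151/868395) = -1·(868395/51151) since 51151 mod 4 = 3, 868395 mod 4 = 3; sign now -1
(868395/51151) = (49979/51151)   [reduce mod 51151]
reciprocity: (49979/51151) = -1·(51151/49979) since 49979 mod 4 = 3, 51151 mod 4 = 3; sign now +1
(51151/49979) = (1172/49979)   [reduce mod 49979]
1172 = 2^2·293; (2/49979) = -1 since 49979 mod 8 = 3, so (1172/49979) = (-1)^2·(293/49979); sign now +1
reciprocity: (293/49979) = +1·(49979/293) since 293 mod 4 = 1, 49979 mod 4 = 3; sign now +1
(49979/293) = (169/293)   [reduce mod 293]
reciprocity: (169/293) = +1·(293/169) since 169 mod 4 = 1, 293 mod 4 = 1; sign now +1
(293/169) = (124/169)   [reduce mod 169]
124 = 2^2·31; (2/169) = +1 since 169 mod 8 = 1, so (124/169) = (+1)^2·(31/169); sign now +1
reciprocity: (31/169) = +1·(169/31) since 31 mod 4 = 3, 169 mod 4 = 1; sign now +1
(169/31) = (14/31)   [reduce mod 31]
14 = 2^1·7; (2/31) = +1 since 31 mod 8 = 7, so (14/31) = (+1)^1·(7/31); sign now +1
reciprocity: (7/31) = -1·(31/7) since 7 mod 4 = 3, 31 mod 4 = 3; sign now -1
(31/7) = (3/7)   [reduce mod 7]
reciprocity: (3/7) = -1·(7/3) since 3 mod 4 = 3, 7 mod 4 = 3; sign now +1
(7/3) = (1/3)   [reduce mod 3]
(1/3) = 1; final value = sign = +1

1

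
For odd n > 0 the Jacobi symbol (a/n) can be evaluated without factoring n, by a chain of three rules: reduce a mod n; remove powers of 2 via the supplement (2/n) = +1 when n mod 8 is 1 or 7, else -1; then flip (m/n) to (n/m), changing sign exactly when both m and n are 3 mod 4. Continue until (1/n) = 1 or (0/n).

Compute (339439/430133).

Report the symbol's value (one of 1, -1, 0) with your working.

reciprocity: (339439/430133) = +1·(430133/339439) since 339439 mod 4 = 3, 430133 mod 4 = 1; sign now +1
(430133/339439) = (90694/339439)   [reduce mod 339439]
90694 = 2^1·45347; (2/339439) = +1 since 339439 mod 8 = 7, so (90694/339439) = (+1)^1·(45347/339439); sign now +1
reciprocity: (45347/339439) = -1·(339439/45347) since 45347 mod 4 = 3, 339439 mod 4 = 3; sign now -1
(339439/45347) = (22010/45347)   [reduce mod 45347]
22010 = 2^1·11005; (2/45347) = -1 since 45347 mod 8 = 3, so (22010/45347) = (-1)^1·(11005/45347); sign now +1
reciprocity: (11005/45347) = +1·(45347/11005) since 11005 mod 4 = 1, 45347 mod 4 = 3; sign now +1
(45347/11005) = (1327/11005)   [reduce mod 11005]
reciprocity: (1327/11005) = +1·(11005/1327) since 1327 mod 4 = 3, 11005 mod 4 = 1; sign now +1
(11005/1327) = (389/1327)   [reduce mod 1327]
reciprocity: (389/1327) = +1·(1327/389) since 389 mod 4 = 1, 1327 mod 4 = 3; sign now +1
(1327/389) = (160/389)   [reduce mod 389]
160 = 2^5·5; (2/389) = -1 since 389 mod 8 = 5, so (160/389) = (-1)^5·(5/389); sign now -1
reciprocity: (5/389) = +1·(389/5) since 5 mod 4 = 1, 389 mod 4 = 1; sign now -1
(389/5) = (4/5)   [reduce mod 5]
4 = 2^2·1; (2/5) = -1 since 5 mod 8 = 5, so (4/5) = (-1)^2·(1/5); sign now -1
(1/5) = 1; final value = sign = -1

-1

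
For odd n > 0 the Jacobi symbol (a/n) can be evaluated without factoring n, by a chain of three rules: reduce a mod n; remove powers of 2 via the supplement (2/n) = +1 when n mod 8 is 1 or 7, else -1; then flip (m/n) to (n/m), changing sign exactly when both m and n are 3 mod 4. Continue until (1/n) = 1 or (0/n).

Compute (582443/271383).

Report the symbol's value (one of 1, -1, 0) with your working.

(582443/271383) = (39677/271383)   [reduce mod 271383]
reciprocity: (39677/271383) = +1·(271383/39677) since 39677 mod 4 = 1, 271383 mod 4 = 3; sign now +1
(271383/39677) = (33321/39677)   [reduce mod 39677]
reciprocity: (33321/39677) = +1·(39677/33321) since 33321 mod 4 = 1, 39677 mod 4 = 1; sign now +1
(39677/33321) = (6356/33321)   [reduce mod 33321]
6356 = 2^2·1589; (2/33321) = +1 since 33321 mod 8 = 1, so (6356/33321) = (+1)^2·(1589/33321); sign now +1
reciprocity: (1589/33321) = +1·(33321/1589) since 1589 mod 4 = 1, 33321 mod 4 = 1; sign now +1
(33321/1589) = (1541/1589)   [reduce mod 1589]
reciprocity: (1541/1589) = +1·(1589/1541) since 1541 mod 4 = 1, 1589 mod 4 = 1; sign now +1
(1589/1541) = (48/1541)   [reduce mod 1541]
48 = 2^4·3; (2/1541) = -1 since 1541 mod 8 = 5, so (48/1541) = (-1)^4·(3/1541); sign now +1
reciprocity: (3/1541) = +1·(1541/3) since 3 mod 4 = 3, 1541 mod 4 = 1; sign now +1
(1541/3) = (2/3)   [reduce mod 3]
2 = 2^1·1; (2/3) = -1 since 3 mod 8 = 3, so (2/3) = (-1)^1·(1/3); sign now -1
(1/3) = 1; final value = sign = -1

-1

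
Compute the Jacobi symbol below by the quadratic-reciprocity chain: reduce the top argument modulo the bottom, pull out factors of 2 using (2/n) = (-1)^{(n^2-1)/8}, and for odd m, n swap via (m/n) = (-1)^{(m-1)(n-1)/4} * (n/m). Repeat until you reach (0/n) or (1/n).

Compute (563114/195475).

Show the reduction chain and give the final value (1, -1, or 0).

(563114/195475): 563114 mod 195475 = 172164, so (563114/195475) = (172164/195475)
factor out 2^2: 172164 = 2^2·43041; with 195475 mod 8 = 3, (2/195475) = -1; sign now +1; continue with (43041/195475)
flip (43041/195475) -> (195475/43041): both odd, 43041 mod 4 = 1, 195475 mod 4 = 3, so the flip contributes +1; sign now +1
(195475/43041): 195475 mod 43041 = 23311, so (195475/43041) = (23311/43041)
flip (23311/43041) -> (43041/23311): both odd, 23311 mod 4 = 3, 43041 mod 4 = 1, so the flip contributes +1; sign now +1
(43041/23311): 43041 mod 23311 = 19730, so (43041/23311) = (19730/23311)
factor out 2^1: 19730 = 2^1·9865; with 23311 mod 8 = 7, (2/23311) = +1; sign now +1; continue with (9865/23311)
flip (9865/23311) -> (23311/9865): both odd, 9865 mod 4 = 1, 23311 mod 4 = 3, so the flip contributes +1; sign now +1
(23311/9865): 23311 mod 9865 = 3581, so (23311/9865) = (3581/9865)
flip (3581/9865) -> (9865/3581): both odd, 3581 mod 4 = 1, 9865 mod 4 = 1, so the flip contributes +1; sign now +1
(9865/3581): 9865 mod 3581 = 2703, so (9865/3581) = (2703/3581)
flip (2703/3581) -> (3581/2703): both odd, 2703 mod 4 = 3, 3581 mod 4 = 1, so the flip contributes +1; sign now +1
(3581/2703): 3581 mod 2703 = 878, so (3581/2703) = (878/2703)
factor out 2^1: 878 = 2^1·439; with 2703 mod 8 = 7, (2/2703) = +1; sign now +1; continue with (439/2703)
flip (439/2703) -> (2703/439): both odd, 439 mod 4 = 3, 2703 mod 4 = 3, so the flip contributes -1; sign now -1
(2703/439): 2703 mod 439 = 69, so (2703/439) = (69/439)
flip (69/439) -> (439/69): both odd, 69 mod 4 = 1, 439 mod 4 = 3, so the flip contributes +1; sign now -1
(439/69): 439 mod 69 = 25, so (439/69) = (25/69)
flip (25/69) -> (69/25): both odd, 25 mod 4 = 1, 69 mod 4 = 1, so the flip contributes +1; sign now -1
(69/25): 69 mod 25 = 19, so (69/25) = (19/25)
flip (19/25) -> (25/19): both odd, 19 mod 4 = 3, 25 mod 4 = 1, so the flip contributes +1; sign now -1
(25/19): 25 mod 19 = 6, so (25/19) = (6/19)
factor out 2^1: 6 = 2^1·3; with 19 mod 8 = 3, (2/19) = -1; sign now +1; continue with (3/19)
flip (3/19) -> (19/3): both odd, 3 mod 4 = 3, 19 mod 4 = 3, so the flip contributes -1; sign now -1
(19/3): 19 mod 3 = 1, so (19/3) = (1/3)
reached (1/3) = 1, so the symbol is -1

-1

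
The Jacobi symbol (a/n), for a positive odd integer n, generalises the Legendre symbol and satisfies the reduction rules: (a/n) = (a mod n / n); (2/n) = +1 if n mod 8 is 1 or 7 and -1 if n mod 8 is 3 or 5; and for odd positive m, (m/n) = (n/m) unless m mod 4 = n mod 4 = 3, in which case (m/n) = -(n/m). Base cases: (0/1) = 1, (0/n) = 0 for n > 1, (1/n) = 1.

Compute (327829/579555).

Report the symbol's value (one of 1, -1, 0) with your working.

1

flip (327829/579555) -> (579555/327829): both odd, 327829 mod 4 = 1, 579555 mod 4 = 3, so the flip contributes +1; sign now +1
(579555/327829): 579555 mod 327829 = 251726, so (579555/327829) = (251726/327829)
factor out 2^1: 251726 = 2^1·125863; with 327829 mod 8 = 5, (2/327829) = -1; sign now -1; continue with (125863/327829)
flip (125863/327829) -> (327829/125863): both odd, 125863 mod 4 = 3, 327829 mod 4 = 1, so the flip contributes +1; sign now -1
(327829/125863): 327829 mod 125863 = 76103, so (327829/125863) = (76103/125863)
flip (76103/125863) -> (125863/76103): both odd, 76103 mod 4 = 3, 125863 mod 4 = 3, so the flip contributes -1; sign now +1
(125863/76103): 125863 mod 76103 = 49760, so (125863/76103) = (49760/76103)
factor out 2^5: 49760 = 2^5·1555; with 76103 mod 8 = 7, (2/76103) = +1; sign now +1; continue with (1555/76103)
flip (1555/76103) -> (76103/1555): both odd, 1555 mod 4 = 3, 76103 mod 4 = 3, so the flip contributes -1; sign now -1
(76103/1555): 76103 mod 1555 = 1463, so (76103/1555) = (1463/1555)
flip (1463/1555) -> (1555/1463): both odd, 1463 mod 4 = 3, 1555 mod 4 = 3, so the flip contributes -1; sign now +1
(1555/1463): 1555 mod 1463 = 92, so (1555/1463) = (92/1463)
factor out 2^2: 92 = 2^2·23; with 1463 mod 8 = 7, (2/1463) = +1; sign now +1; continue with (23/1463)
flip (23/1463) -> (1463/23): both odd, 23 mod 4 = 3, 1463 mod 4 = 3, so the flip contributes -1; sign now -1
(1463/23): 1463 mod 23 = 14, so (1463/23) = (14/23)
factor out 2^1: 14 = 2^1·7; with 23 mod 8 = 7, (2/23) = +1; sign now -1; continue with (7/23)
flip (7/23) -> (23/7): both odd, 7 mod 4 = 3, 23 mod 4 = 3, so the flip contributes -1; sign now +1
(23/7): 23 mod 7 = 2, so (23/7) = (2/7)
factor out 2^1: 2 = 2^1·1; with 7 mod 8 = 7, (2/7) = +1; sign now +1; continue with (1/7)
reached (1/7) = 1, so the symbol is +1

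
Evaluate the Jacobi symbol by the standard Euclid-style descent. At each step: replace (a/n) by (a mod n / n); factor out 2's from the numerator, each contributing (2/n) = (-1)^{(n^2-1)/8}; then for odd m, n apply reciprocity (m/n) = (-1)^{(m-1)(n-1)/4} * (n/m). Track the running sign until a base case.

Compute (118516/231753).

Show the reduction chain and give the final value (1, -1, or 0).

118516 = 2^2·29629; (2/231753) = +1 since 231753 mod 8 = 1, so (118516/231753) = (+1)^2·(29629/231753); sign now +1
reciprocity: (29629/231753) = +1·(231753/29629) since 29629 mod 4 = 1, 231753 mod 4 = 1; sign now +1
(231753/29629) = (24350/29629)   [reduce mod 29629]
24350 = 2^1·12175; (2/29629) = -1 since 29629 mod 8 = 5, so (24350/29629) = (-1)^1·(12175/29629); sign now -1
reciprocity: (12175/29629) = +1·(29629/12175) since 12175 mod 4 = 3, 29629 mod 4 = 1; sign now -1
(29629/12175) = (5279/12175)   [reduce mod 12175]
reciprocity: (5279/12175) = -1·(12175/5279) since 5279 mod 4 = 3, 12175 mod 4 = 3; sign now +1
(12175/5279) = (1617/5279)   [reduce mod 5279]
reciprocity: (1617/5279) = +1·(5279/1617) since 1617 mod 4 = 1, 5279 mod 4 = 3; sign now +1
(5279/1617) = (428/1617)   [reduce mod 1617]
428 = 2^2·107; (2/1617) = +1 since 1617 mod 8 = 1, so (428/1617) = (+1)^2·(107/1617); sign now +1
reciprocity: (107/1617) = +1·(1617/107) since 107 mod 4 = 3, 1617 mod 4 = 1; sign now +1
(1617/107) = (12/107)   [reduce mod 107]
12 = 2^2·3; (2/107) = -1 since 107 mod 8 = 3, so (12/107) = (-1)^2·(3/107); sign now +1
reciprocity: (3/107) = -1·(107/3) since 3 mod 4 = 3, 107 mod 4 = 3; sign now -1
(107/3) = (2/3)   [reduce mod 3]
2 = 2^1·1; (2/3) = -1 since 3 mod 8 = 3, so (2/3) = (-1)^1·(1/3); sign now +1
(1/3) = 1; final value = sign = +1

1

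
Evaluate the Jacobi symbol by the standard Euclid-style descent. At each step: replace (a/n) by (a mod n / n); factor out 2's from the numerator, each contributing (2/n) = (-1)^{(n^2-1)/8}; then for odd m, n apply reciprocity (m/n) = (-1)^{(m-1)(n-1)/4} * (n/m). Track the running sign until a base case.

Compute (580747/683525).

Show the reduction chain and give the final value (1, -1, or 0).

reciprocity: (580747/683525) = +1·(683525/580747) since 580747 mod 4 = 3, 683525 mod 4 = 1; sign now +1
(683525/580747) = (102778/580747)   [reduce mod 580747]
102778 = 2^1·51389; (2/580747) = -1 since 580747 mod 8 = 3, so (102778/580747) = (-1)^1·(51389/580747); sign now -1
reciprocity: (51389/580747) = +1·(580747/51389) since 51389 mod 4 = 1, 580747 mod 4 = 3; sign now -1
(580747/51389) = (15468/51389)   [reduce mod 51389]
15468 = 2^2·3867; (2/51389) = -1 since 51389 mod 8 = 5, so (15468/51389) = (-1)^2·(3867/51389); sign now -1
reciprocity: (3867/51389) = +1·(51389/3867) since 3867 mod 4 = 3, 51389 mod 4 = 1; sign now -1
(51389/3867) = (1118/3867)   [reduce mod 3867]
1118 = 2^1·559; (2/3867) = -1 since 3867 mod 8 = 3, so (1118/3867) = (-1)^1·(559/3867); sign now +1
reciprocity: (559/3867) = -1·(3867/559) since 559 mod 4 = 3, 3867 mod 4 = 3; sign now -1
(3867/559) = (513/559)   [reduce mod 559]
reciprocity: (513/559) = +1·(559/513) since 513 mod 4 = 1, 559 mod 4 = 3; sign now -1
(559/513) = (46/513)   [reduce mod 513]
46 = 2^1·23; (2/513) = +1 since 513 mod 8 = 1, so (46/513) = (+1)^1·(23/513); sign now -1
reciprocity: (23/513) = +1·(513/23) since 23 mod 4 = 3, 513 mod 4 = 1; sign now -1
(513/23) = (7/23)   [reduce mod 23]
reciprocity: (7/23) = -1·(23/7) since 7 mod 4 = 3, 23 mod 4 = 3; sign now +1
(23/7) = (2/7)   [reduce mod 7]
2 = 2^1·1; (2/7) = +1 since 7 mod 8 = 7, so (2/7) = (+1)^1·(1/7); sign now +1
(1/7) = 1; final value = sign = +1

1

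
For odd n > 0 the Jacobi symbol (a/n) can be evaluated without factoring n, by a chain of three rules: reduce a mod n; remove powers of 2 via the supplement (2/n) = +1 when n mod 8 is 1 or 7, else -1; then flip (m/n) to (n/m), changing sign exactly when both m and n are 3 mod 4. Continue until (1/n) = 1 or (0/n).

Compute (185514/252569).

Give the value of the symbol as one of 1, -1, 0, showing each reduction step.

factor out 2^1: 185514 = 2^1·92757; with 252569 mod 8 = 1, (2/252569) = +1; sign now +1; continue with (92757/252569)
flip (92757/252569) -> (252569/92757): both odd, 92757 mod 4 = 1, 252569 mod 4 = 1, so the flip contributes +1; sign now +1
(252569/92757): 252569 mod 92757 = 67055, so (252569/92757) = (67055/92757)
flip (67055/92757) -> (92757/67055): both odd, 67055 mod 4 = 3, 92757 mod 4 = 1, so the flip contributes +1; sign now +1
(92757/67055): 92757 mod 67055 = 25702, so (92757/67055) = (25702/67055)
factor out 2^1: 25702 = 2^1·12851; with 67055 mod 8 = 7, (2/67055) = +1; sign now +1; continue with (12851/67055)
flip (12851/67055) -> (67055/12851): both odd, 12851 mod 4 = 3, 67055 mod 4 = 3, so the flip contributes -1; sign now -1
(67055/12851): 67055 mod 12851 = 2800, so (67055/12851) = (2800/12851)
factor out 2^4: 2800 = 2^4·175; with 12851 mod 8 = 3, (2/12851) = -1; sign now -1; continue with (175/12851)
flip (175/12851) -> (12851/175): both odd, 175 mod 4 = 3, 12851 mod 4 = 3, so the flip contributes -1; sign now +1
(12851/175): 12851 mod 175 = 76, so (12851/175) = (76/175)
factor out 2^2: 76 = 2^2·19; with 175 mod 8 = 7, (2/175) = +1; sign now +1; continue with (19/175)
flip (19/175) -> (175/19): both odd, 19 mod 4 = 3, 175 mod 4 = 3, so the flip contributes -1; sign now -1
(175/19): 175 mod 19 = 4, so (175/19) = (4/19)
factor out 2^2: 4 = 2^2·1; with 19 mod 8 = 3, (2/19) = -1; sign now -1; continue with (1/19)
reached (1/19) = 1, so the symbol is -1

-1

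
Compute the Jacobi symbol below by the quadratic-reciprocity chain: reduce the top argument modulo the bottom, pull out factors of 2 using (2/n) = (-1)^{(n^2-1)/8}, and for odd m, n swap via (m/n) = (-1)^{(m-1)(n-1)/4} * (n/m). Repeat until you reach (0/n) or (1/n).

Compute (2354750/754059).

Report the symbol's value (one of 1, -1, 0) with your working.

(2354750/754059): 2354750 mod 754059 = 92573, so (2354750/754059) = (92573/754059)
flip (92573/754059) -> (754059/92573): both odd, 92573 mod 4 = 1, 754059 mod 4 = 3, so the flip contributes +1; sign now +1
(754059/92573): 754059 mod 92573 = 13475, so (754059/92573) = (13475/92573)
flip (13475/92573) -> (92573/13475): both odd, 13475 mod 4 = 3, 92573 mod 4 = 1, so the flip contributes +1; sign now +1
(92573/13475): 92573 mod 13475 = 11723, so (92573/13475) = (11723/13475)
flip (11723/13475) -> (13475/11723): both odd, 11723 mod 4 = 3, 13475 mod 4 = 3, so the flip contributes -1; sign now -1
(13475/11723): 13475 mod 11723 = 1752, so (13475/11723) = (1752/11723)
factor out 2^3: 1752 = 2^3·219; with 11723 mod 8 = 3, (2/11723) = -1; sign now +1; continue with (219/11723)
flip (219/11723) -> (11723/219): both odd, 219 mod 4 = 3, 11723 mod 4 = 3, so the flip contributes -1; sign now -1
(11723/219): 11723 mod 219 = 116, so (11723/219) = (116/219)
factor out 2^2: 116 = 2^2·29; with 219 mod 8 = 3, (2/219) = -1; sign now -1; continue with (29/219)
flip (29/219) -> (219/29): both odd, 29 mod 4 = 1, 219 mod 4 = 3, so the flip contributes +1; sign now -1
(219/29): 219 mod 29 = 16, so (219/29) = (16/29)
factor out 2^4: 16 = 2^4·1; with 29 mod 8 = 5, (2/29) = -1; sign now -1; continue with (1/29)
reached (1/29) = 1, so the symbol is -1

-1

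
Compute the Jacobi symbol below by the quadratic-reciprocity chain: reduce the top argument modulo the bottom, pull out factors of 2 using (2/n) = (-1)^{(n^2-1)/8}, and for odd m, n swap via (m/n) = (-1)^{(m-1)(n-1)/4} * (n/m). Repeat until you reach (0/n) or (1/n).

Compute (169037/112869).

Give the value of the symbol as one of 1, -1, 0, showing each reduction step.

(169037/112869) = (56168/112869)   [reduce mod 112869]
56168 = 2^3·7021; (2/112869) = -1 since 112869 mod 8 = 5, so (56168/112869) = (-1)^3·(7021/112869); sign now -1
reciprocity: (7021/112869) = +1·(112869/7021) since 7021 mod 4 = 1, 112869 mod 4 = 1; sign now -1
(112869/7021) = (533/7021)   [reduce mod 7021]
reciprocity: (533/7021) = +1·(7021/533) since 533 mod 4 = 1, 7021 mod 4 = 1; sign now -1
(7021/533) = (92/533)   [reduce mod 533]
92 = 2^2·23; (2/533) = -1 since 533 mod 8 = 5, so (92/533) = (-1)^2·(23/533); sign now -1
reciprocity: (23/533) = +1·(533/23) since 23 mod 4 = 3, 533 mod 4 = 1; sign now -1
(533/23) = (4/23)   [reduce mod 23]
4 = 2^2·1; (2/23) = +1 since 23 mod 8 = 7, so (4/23) = (+1)^2·(1/23); sign now -1
(1/23) = 1; final value = sign = -1

-1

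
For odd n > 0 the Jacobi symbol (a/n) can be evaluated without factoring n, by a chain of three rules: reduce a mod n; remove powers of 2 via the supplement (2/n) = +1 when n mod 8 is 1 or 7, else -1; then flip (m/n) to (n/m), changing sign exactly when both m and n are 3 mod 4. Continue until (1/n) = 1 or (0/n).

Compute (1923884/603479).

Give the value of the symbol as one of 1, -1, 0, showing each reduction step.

0

(1923884/603479): 1923884 mod 603479 = 113447, so (1923884/603479) = (113447/603479)
flip (113447/603479) -> (603479/113447): both odd, 113447 mod 4 = 3, 603479 mod 4 = 3, so the flip contributes -1; sign now -1
(603479/113447): 603479 mod 113447 = 36244, so (603479/113447) = (36244/113447)
factor out 2^2: 36244 = 2^2·9061; with 113447 mod 8 = 7, (2/113447) = +1; sign now -1; continue with (9061/113447)
flip (9061/113447) -> (113447/9061): both odd, 9061 mod 4 = 1, 113447 mod 4 = 3, so the flip contributes +1; sign now -1
(113447/9061): 113447 mod 9061 = 4715, so (113447/9061) = (4715/9061)
flip (4715/9061) -> (9061/4715): both odd, 4715 mod 4 = 3, 9061 mod 4 = 1, so the flip contributes +1; sign now -1
(9061/4715): 9061 mod 4715 = 4346, so (9061/4715) = (4346/4715)
factor out 2^1: 4346 = 2^1·2173; with 4715 mod 8 = 3, (2/4715) = -1; sign now +1; continue with (2173/4715)
flip (2173/4715) -> (4715/2173): both odd, 2173 mod 4 = 1, 4715 mod 4 = 3, so the flip contributes +1; sign now +1
(4715/2173): 4715 mod 2173 = 369, so (4715/2173) = (369/2173)
flip (369/2173) -> (2173/369): both odd, 369 mod 4 = 1, 2173 mod 4 = 1, so the flip contributes +1; sign now +1
(2173/369): 2173 mod 369 = 328, so (2173/369) = (328/369)
factor out 2^3: 328 = 2^3·41; with 369 mod 8 = 1, (2/369) = +1; sign now +1; continue with (41/369)
flip (41/369) -> (369/41): both odd, 41 mod 4 = 1, 369 mod 4 = 1, so the flip contributes +1; sign now +1
(369/41): 369 mod 41 = 0, so (369/41) = (0/41)
reached (0/41); gcd(a, n) > 1, so (0/41) = 0 and the symbol is 0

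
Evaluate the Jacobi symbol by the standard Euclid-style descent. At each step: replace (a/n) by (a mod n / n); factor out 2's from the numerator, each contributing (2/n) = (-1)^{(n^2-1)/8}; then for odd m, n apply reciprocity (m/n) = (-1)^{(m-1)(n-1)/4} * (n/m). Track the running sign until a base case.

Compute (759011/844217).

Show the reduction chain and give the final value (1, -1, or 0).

0

reciprocity: (759011/844217) = +1·(844217/759011) since 759011 mod 4 = 3, 844217 mod 4 = 1; sign now +1
(844217/759011) = (85206/759011)   [reduce mod 759011]
85206 = 2^1·42603; (2/759011) = -1 since 759011 mod 8 = 3, so (85206/759011) = (-1)^1·(42603/759011); sign now -1
reciprocity: (42603/759011) = -1·(759011/42603) since 42603 mod 4 = 3, 759011 mod 4 = 3; sign now +1
(759011/42603) = (34760/42603)   [reduce mod 42603]
34760 = 2^3·4345; (2/42603) = -1 since 42603 mod 8 = 3, so (34760/42603) = (-1)^3·(4345/42603); sign now -1
reciprocity: (4345/42603) = +1·(42603/4345) since 4345 mod 4 = 1, 42603 mod 4 = 3; sign now -1
(42603/4345) = (3498/4345)   [reduce mod 4345]
3498 = 2^1·1749; (2/4345) = +1 since 4345 mod 8 = 1, so (3498/4345) = (+1)^1·(1749/4345); sign now -1
reciprocity: (1749/4345) = +1·(4345/1749) since 1749 mod 4 = 1, 4345 mod 4 = 1; sign now -1
(4345/1749) = (847/1749)   [reduce mod 1749]
reciprocity: (847/1749) = +1·(1749/847) since 847 mod 4 = 3, 1749 mod 4 = 1; sign now -1
(1749/847) = (55/847)   [reduce mod 847]
reciprocity: (55/847) = -1·(847/55) since 55 mod 4 = 3, 847 mod 4 = 3; sign now +1
(847/55) = (22/55)   [reduce mod 55]
22 = 2^1·11; (2/55) = +1 since 55 mod 8 = 7, so (22/55) = (+1)^1·(11/55); sign now +1
reciprocity: (11/55) = -1·(55/11) since 11 mod 4 = 3, 55 mod 4 = 3; sign now -1
(55/11) = (0/11)   [reduce mod 11]
(0/11) = 0   [gcd(a, n) > 1]; final value = 0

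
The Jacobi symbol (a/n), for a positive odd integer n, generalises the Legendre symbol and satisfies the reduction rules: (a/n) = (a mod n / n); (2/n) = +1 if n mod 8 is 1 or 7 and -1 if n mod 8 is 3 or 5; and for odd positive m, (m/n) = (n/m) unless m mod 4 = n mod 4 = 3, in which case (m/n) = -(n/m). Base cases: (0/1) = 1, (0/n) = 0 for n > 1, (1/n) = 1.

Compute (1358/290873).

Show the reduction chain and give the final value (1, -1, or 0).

1358 = 2^1·679; (2/290873) = +1 since 290873 mod 8 = 1, so (1358/290873) = (+1)^1·(679/290873); sign now +1
reciprocity: (679/290873) = +1·(290873/679) since 679 mod 4 = 3, 290873 mod 4 = 1; sign now +1
(290873/679) = (261/679)   [reduce mod 679]
reciprocity: (261/679) = +1·(679/261) since 261 mod 4 = 1, 679 mod 4 = 3; sign now +1
(679/261) = (157/261)   [reduce mod 261]
reciprocity: (157/261) = +1·(261/157) since 157 mod 4 = 1, 261 mod 4 = 1; sign now +1
(261/157) = (104/157)   [reduce mod 157]
104 = 2^3·13; (2/157) = -1 since 157 mod 8 = 5, so (104/157) = (-1)^3·(13/157); sign now -1
reciprocity: (13/157) = +1·(157/13) since 13 mod 4 = 1, 157 mod 4 = 1; sign now -1
(157/13) = (1/13)   [reduce mod 13]
(1/13) = 1; final value = sign = -1

-1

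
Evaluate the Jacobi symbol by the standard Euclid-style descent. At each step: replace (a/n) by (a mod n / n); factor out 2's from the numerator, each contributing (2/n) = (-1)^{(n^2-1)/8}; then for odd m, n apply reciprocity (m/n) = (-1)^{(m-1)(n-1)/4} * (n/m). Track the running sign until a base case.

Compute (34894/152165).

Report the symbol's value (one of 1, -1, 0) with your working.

factor out 2^1: 34894 = 2^1·17447; with 152165 mod 8 = 5, (2/152165) = -1; sign now -1; continue with (17447/152165)
flip (17447/152165) -> (152165/17447): both odd, 17447 mod 4 = 3, 152165 mod 4 = 1, so the flip contributes +1; sign now -1
(152165/17447): 152165 mod 17447 = 12589, so (152165/17447) = (12589/17447)
flip (12589/17447) -> (17447/12589): both odd, 12589 mod 4 = 1, 17447 mod 4 = 3, so the flip contributes +1; sign now -1
(17447/12589): 17447 mod 12589 = 4858, so (17447/12589) = (4858/12589)
factor out 2^1: 4858 = 2^1·2429; with 12589 mod 8 = 5, (2/12589) = -1; sign now +1; continue with (2429/12589)
flip (2429/12589) -> (12589/2429): both odd, 2429 mod 4 = 1, 12589 mod 4 = 1, so the flip contributes +1; sign now +1
(12589/2429): 12589 mod 2429 = 444, so (12589/2429) = (444/2429)
factor out 2^2: 444 = 2^2·111; with 2429 mod 8 = 5, (2/2429) = -1; sign now +1; continue with (111/2429)
flip (111/2429) -> (2429/111): both odd, 111 mod 4 = 3, 2429 mod 4 = 1, so the flip contributes +1; sign now +1
(2429/111): 2429 mod 111 = 98, so (2429/111) = (98/111)
factor out 2^1: 98 = 2^1·49; with 111 mod 8 = 7, (2/111) = +1; sign now +1; continue with (49/111)
flip (49/111) -> (111/49): both odd, 49 mod 4 = 1, 111 mod 4 = 3, so the flip contributes +1; sign now +1
(111/49): 111 mod 49 = 13, so (111/49) = (13/49)
flip (13/49) -> (49/13): both odd, 13 mod 4 = 1, 49 mod 4 = 1, so the flip contributes +1; sign now +1
(49/13): 49 mod 13 = 10, so (49/13) = (10/13)
factor out 2^1: 10 = 2^1·5; with 13 mod 8 = 5, (2/13) = -1; sign now -1; continue with (5/13)
flip (5/13) -> (13/5): both odd, 5 mod 4 = 1, 13 mod 4 = 1, so the flip contributes +1; sign now -1
(13/5): 13 mod 5 = 3, so (13/5) = (3/5)
flip (3/5) -> (5/3): both odd, 3 mod 4 = 3, 5 mod 4 = 1, so the flip contributes +1; sign now -1
(5/3): 5 mod 3 = 2, so (5/3) = (2/3)
factor out 2^1: 2 = 2^1·1; with 3 mod 8 = 3, (2/3) = -1; sign now +1; continue with (1/3)
reached (1/3) = 1, so the symbol is +1

1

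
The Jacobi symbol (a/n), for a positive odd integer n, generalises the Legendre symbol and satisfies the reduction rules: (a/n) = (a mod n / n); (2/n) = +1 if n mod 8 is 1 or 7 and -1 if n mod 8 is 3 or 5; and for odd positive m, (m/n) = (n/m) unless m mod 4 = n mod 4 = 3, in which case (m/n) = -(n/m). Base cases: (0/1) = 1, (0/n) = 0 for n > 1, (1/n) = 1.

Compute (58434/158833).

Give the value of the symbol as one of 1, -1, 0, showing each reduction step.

factor out 2^1: 58434 = 2^1·29217; with 158833 mod 8 = 1, (2/158833) = +1; sign now +1; continue with (29217/158833)
flip (29217/158833) -> (158833/29217): both odd, 29217 mod 4 = 1, 158833 mod 4 = 1, so the flip contributes +1; sign now +1
(158833/29217): 158833 mod 29217 = 12748, so (158833/29217) = (12748/29217)
factor out 2^2: 12748 = 2^2·3187; with 29217 mod 8 = 1, (2/29217) = +1; sign now +1; continue with (3187/29217)
flip (3187/29217) -> (29217/3187): both odd, 3187 mod 4 = 3, 29217 mod 4 = 1, so the flip contributes +1; sign now +1
(29217/3187): 29217 mod 3187 = 534, so (29217/3187) = (534/3187)
factor out 2^1: 534 = 2^1·267; with 3187 mod 8 = 3, (2/3187) = -1; sign now -1; continue with (267/3187)
flip (267/3187) -> (3187/267): both odd, 267 mod 4 = 3, 3187 mod 4 = 3, so the flip contributes -1; sign now +1
(3187/267): 3187 mod 267 = 250, so (3187/267) = (250/267)
factor out 2^1: 250 = 2^1·125; with 267 mod 8 = 3, (2/267) = -1; sign now -1; continue with (125/267)
flip (125/267) -> (267/125): both odd, 125 mod 4 = 1, 267 mod 4 = 3, so the flip contributes +1; sign now -1
(267/125): 267 mod 125 = 17, so (267/125) = (17/125)
flip (17/125) -> (125/17): both odd, 17 mod 4 = 1, 125 mod 4 = 1, so the flip contributes +1; sign now -1
(125/17): 125 mod 17 = 6, so (125/17) = (6/17)
factor out 2^1: 6 = 2^1·3; with 17 mod 8 = 1, (2/17) = +1; sign now -1; continue with (3/17)
flip (3/17) -> (17/3): both odd, 3 mod 4 = 3, 17 mod 4 = 1, so the flip contributes +1; sign now -1
(17/3): 17 mod 3 = 2, so (17/3) = (2/3)
factor out 2^1: 2 = 2^1·1; with 3 mod 8 = 3, (2/3) = -1; sign now +1; continue with (1/3)
reached (1/3) = 1, so the symbol is +1

1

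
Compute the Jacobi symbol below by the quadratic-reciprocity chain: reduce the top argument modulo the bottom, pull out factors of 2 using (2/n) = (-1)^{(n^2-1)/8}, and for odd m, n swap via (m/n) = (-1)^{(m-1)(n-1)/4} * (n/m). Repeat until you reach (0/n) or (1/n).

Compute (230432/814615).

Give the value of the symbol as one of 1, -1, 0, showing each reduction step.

1

factor out 2^5: 230432 = 2^5·7201; with 814615 mod 8 = 7, (2/814615) = +1; sign now +1; continue with (7201/814615)
flip (7201/814615) -> (814615/7201): both odd, 7201 mod 4 = 1, 814615 mod 4 = 3, so the flip contributes +1; sign now +1
(814615/7201): 814615 mod 7201 = 902, so (814615/7201) = (902/7201)
factor out 2^1: 902 = 2^1·451; with 7201 mod 8 = 1, (2/7201) = +1; sign now +1; continue with (451/7201)
flip (451/7201) -> (7201/451): both odd, 451 mod 4 = 3, 7201 mod 4 = 1, so the flip contributes +1; sign now +1
(7201/451): 7201 mod 451 = 436, so (7201/451) = (436/451)
factor out 2^2: 436 = 2^2·109; with 451 mod 8 = 3, (2/451) = -1; sign now +1; continue with (109/451)
flip (109/451) -> (451/109): both odd, 109 mod 4 = 1, 451 mod 4 = 3, so the flip contributes +1; sign now +1
(451/109): 451 mod 109 = 15, so (451/109) = (15/109)
flip (15/109) -> (109/15): both odd, 15 mod 4 = 3, 109 mod 4 = 1, so the flip contributes +1; sign now +1
(109/15): 109 mod 15 = 4, so (109/15) = (4/15)
factor out 2^2: 4 = 2^2·1; with 15 mod 8 = 7, (2/15) = +1; sign now +1; continue with (1/15)
reached (1/15) = 1, so the symbol is +1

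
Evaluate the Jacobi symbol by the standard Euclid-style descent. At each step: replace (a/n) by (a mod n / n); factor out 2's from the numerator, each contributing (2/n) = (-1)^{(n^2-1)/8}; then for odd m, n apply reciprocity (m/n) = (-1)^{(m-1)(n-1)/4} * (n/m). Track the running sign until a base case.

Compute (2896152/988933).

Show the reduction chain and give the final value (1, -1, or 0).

1

(2896152/988933): 2896152 mod 988933 = 918286, so (2896152/988933) = (918286/988933)
factor out 2^1: 918286 = 2^1·459143; with 988933 mod 8 = 5, (2/988933) = -1; sign now -1; continue with (459143/988933)
flip (459143/988933) -> (988933/459143): both odd, 459143 mod 4 = 3, 988933 mod 4 = 1, so the flip contributes +1; sign now -1
(988933/459143): 988933 mod 459143 = 70647, so (988933/459143) = (70647/459143)
flip (70647/459143) -> (459143/70647): both odd, 70647 mod 4 = 3, 459143 mod 4 = 3, so the flip contributes -1; sign now +1
(459143/70647): 459143 mod 70647 = 35261, so (459143/70647) = (35261/70647)
flip (35261/70647) -> (70647/35261): both odd, 35261 mod 4 = 1, 70647 mod 4 = 3, so the flip contributes +1; sign now +1
(70647/35261): 70647 mod 35261 = 125, so (70647/35261) = (125/35261)
flip (125/35261) -> (35261/125): both odd, 125 mod 4 = 1, 35261 mod 4 = 1, so the flip contributes +1; sign now +1
(35261/125): 35261 mod 125 = 11, so (35261/125) = (11/125)
flip (11/125) -> (125/11): both odd, 11 mod 4 = 3, 125 mod 4 = 1, so the flip contributes +1; sign now +1
(125/11): 125 mod 11 = 4, so (125/11) = (4/11)
factor out 2^2: 4 = 2^2·1; with 11 mod 8 = 3, (2/11) = -1; sign now +1; continue with (1/11)
reached (1/11) = 1, so the symbol is +1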